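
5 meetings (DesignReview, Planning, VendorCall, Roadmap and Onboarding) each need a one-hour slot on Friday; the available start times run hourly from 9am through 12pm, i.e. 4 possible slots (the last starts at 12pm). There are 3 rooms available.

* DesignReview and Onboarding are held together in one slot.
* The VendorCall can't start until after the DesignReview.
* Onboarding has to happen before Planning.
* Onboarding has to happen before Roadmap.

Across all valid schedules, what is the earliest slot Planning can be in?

10am

Precedence pushes Planning to at least 10am.
Planning at 10am is achievable: Onboarding=9am, DesignReview=9am, VendorCall=10am, Planning=10am, Roadmap=10am.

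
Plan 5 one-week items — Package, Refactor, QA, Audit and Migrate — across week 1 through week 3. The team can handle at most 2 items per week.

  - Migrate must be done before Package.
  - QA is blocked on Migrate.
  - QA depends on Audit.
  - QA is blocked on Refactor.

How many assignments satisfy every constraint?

Splitting on Package: it can be week 2 (2), week 3 (6). Listing each branch's schedules as (Refactor, QA, Audit, Migrate) by week number:
Package=week 2: (1,3,2,1) (2,3,1,1) — 2.
Package=week 3: (1,3,1,2) (1,3,2,1) (1,3,2,2) (2,3,1,1) (2,3,1,2) (2,3,2,1) — 6.
Summing: 2 + 6 = 8.

8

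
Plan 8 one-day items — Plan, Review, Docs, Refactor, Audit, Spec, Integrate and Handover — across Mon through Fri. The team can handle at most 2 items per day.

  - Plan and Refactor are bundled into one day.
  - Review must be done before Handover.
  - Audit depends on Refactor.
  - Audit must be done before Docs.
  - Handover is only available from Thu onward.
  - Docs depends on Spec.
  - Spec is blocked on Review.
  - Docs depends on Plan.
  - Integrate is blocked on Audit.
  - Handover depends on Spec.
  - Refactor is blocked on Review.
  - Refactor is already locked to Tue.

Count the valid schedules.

8

Splitting on Docs: it can be Thu (3), Fri (5). Listing each branch's schedules as (Plan, Review, Refactor, Audit, Spec, Integrate, Handover):
Docs=Thu: (Tue,Mon,Tue,Wed,Wed,Thu,Fri) (Tue,Mon,Tue,Wed,Wed,Fri,Thu) (Tue,Mon,Tue,Wed,Wed,Fri,Fri) — 3.
Docs=Fri: (Tue,Mon,Tue,Wed,Wed,Thu,Thu) (Tue,Mon,Tue,Wed,Wed,Thu,Fri) (Tue,Mon,Tue,Wed,Wed,Fri,Thu) (Tue,Mon,Tue,Wed,Thu,Thu,Fri) (Tue,Mon,Tue,Thu,Wed,Fri,Thu) — 5.
Summing: 3 + 5 = 8.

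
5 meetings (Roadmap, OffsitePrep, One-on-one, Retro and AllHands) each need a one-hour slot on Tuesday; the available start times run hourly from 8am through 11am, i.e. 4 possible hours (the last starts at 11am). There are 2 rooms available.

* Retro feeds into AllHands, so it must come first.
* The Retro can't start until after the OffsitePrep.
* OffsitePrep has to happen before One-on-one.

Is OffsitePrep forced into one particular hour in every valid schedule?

No

OffsitePrep can be 8am (e.g. AllHands -> 10am; OffsitePrep -> 8am; Roadmap -> 8am; Retro -> 9am; One-on-one -> 9am) or 9am (e.g. OffsitePrep in 9am; One-on-one in 10am; AllHands in 11am; Roadmap in 8am; Retro in 10am).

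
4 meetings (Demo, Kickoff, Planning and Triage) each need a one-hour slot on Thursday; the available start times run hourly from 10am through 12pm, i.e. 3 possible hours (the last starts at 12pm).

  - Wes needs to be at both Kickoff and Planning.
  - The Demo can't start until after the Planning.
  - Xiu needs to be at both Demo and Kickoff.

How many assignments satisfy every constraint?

Splitting on Demo: it can be 11am (3), 12pm (6). Listing each branch's schedules as (Kickoff, Planning, Triage):
Demo=11am: (12pm,10am,10am) (12pm,10am,11am) (12pm,10am,12pm) — 3.
Demo=12pm: (10am,11am,10am) (10am,11am,11am) (10am,11am,12pm) (11am,10am,10am) (11am,10am,11am) (11am,10am,12pm) — 6.
Summing: 3 + 6 = 9.

9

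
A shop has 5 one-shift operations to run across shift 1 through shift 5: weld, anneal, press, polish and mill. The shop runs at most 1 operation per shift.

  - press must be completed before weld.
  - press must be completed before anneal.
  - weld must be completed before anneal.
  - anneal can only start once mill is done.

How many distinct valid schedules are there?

Splitting on weld: it can be shift 2 (3), shift 3 (6), shift 4 (6). Listing each branch's schedules as (anneal, press, polish, mill) by shift number:
weld=shift 2: (4,1,5,3) (5,1,3,4) (5,1,4,3) — 3.
weld=shift 3: (4,1,5,2) (4,2,5,1) (5,1,2,4) (5,1,4,2) (5,2,1,4) (5,2,4,1) — 6.
weld=shift 4: (5,1,2,3) (5,1,3,2) (5,2,1,3) (5,2,3,1) (5,3,1,2) (5,3,2,1) — 6.
Summing: 3 + 6 + 6 = 15.

15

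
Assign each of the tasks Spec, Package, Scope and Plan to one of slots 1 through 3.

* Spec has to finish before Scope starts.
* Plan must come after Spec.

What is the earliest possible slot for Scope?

2

Precedence pushes Scope to at least 2.
Scope at 2 is achievable: Plan in 2, Spec in 1, Package in 1, Scope in 2.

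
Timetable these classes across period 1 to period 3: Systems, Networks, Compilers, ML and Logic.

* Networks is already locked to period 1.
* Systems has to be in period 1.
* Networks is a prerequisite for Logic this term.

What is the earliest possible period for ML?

ML at period 1 is achievable: Networks=period 1; Systems=period 1; ML=period 1; Logic=period 2; Compilers=period 1.

period 1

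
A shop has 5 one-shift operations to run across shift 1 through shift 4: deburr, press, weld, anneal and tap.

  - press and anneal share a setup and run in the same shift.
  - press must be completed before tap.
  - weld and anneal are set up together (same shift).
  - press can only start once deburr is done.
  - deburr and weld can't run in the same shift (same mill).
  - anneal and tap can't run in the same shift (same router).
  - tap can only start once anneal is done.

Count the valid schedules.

Enumerating: tap -> shift 3; deburr -> shift 1; anneal -> shift 2; press -> shift 2; weld -> shift 2 | deburr -> shift 1; press -> shift 2; tap -> shift 4; anneal -> shift 2; weld -> shift 2 | press=shift 3, tap=shift 4, deburr=shift 1, anneal=shift 3, weld=shift 3 | deburr -> shift 2, tap -> shift 4, press -> shift 3, anneal -> shift 3, weld -> shift 3.

4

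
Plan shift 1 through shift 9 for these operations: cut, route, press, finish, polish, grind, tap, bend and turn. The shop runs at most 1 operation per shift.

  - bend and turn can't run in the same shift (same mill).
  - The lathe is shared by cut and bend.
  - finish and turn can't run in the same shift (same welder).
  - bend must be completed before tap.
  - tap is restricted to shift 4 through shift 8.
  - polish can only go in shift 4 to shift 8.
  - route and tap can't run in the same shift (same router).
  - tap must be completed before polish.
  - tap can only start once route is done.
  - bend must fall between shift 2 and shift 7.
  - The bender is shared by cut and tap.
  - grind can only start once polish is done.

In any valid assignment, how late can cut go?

cut at shift 9 is achievable: polish in shift 5; route in shift 1; grind in shift 6; finish in shift 7; tap in shift 4; cut in shift 9; press in shift 3; bend in shift 2; turn in shift 8.

shift 9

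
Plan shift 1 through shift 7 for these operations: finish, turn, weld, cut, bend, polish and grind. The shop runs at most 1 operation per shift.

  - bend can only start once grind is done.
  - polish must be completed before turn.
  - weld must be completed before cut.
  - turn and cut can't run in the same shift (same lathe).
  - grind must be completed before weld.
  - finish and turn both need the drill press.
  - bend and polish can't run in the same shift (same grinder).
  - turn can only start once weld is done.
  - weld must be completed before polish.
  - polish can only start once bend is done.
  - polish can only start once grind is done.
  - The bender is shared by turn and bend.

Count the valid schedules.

49

Splitting on turn: it can be shift 5 (4), shift 6 (15), shift 7 (30). Listing each branch's schedules as (finish, weld, cut, bend, polish, grind) by shift number:
turn=shift 5: (6,2,7,3,4,1) (6,3,7,2,4,1) (7,2,6,3,4,1) (7,3,6,2,4,1) — 4.
turn=shift 6: (1,3,7,4,5,2) (1,4,7,3,5,2) (2,3,7,4,5,1) (2,4,7,3,5,1) (3,2,7,4,5,1) (3,4,7,2,5,1) (4,2,7,3,5,1) (4,3,7,2,5,1) (5,2,7,3,4,1) (5,3,7,2,4,1) (7,2,3,4,5,1) (7,2,4,3,5,1) (7,2,5,3,4,1) (7,3,4,2,5,1) (7,3,5,2,4,1) — 15.
turn=shift 7: (1,3,4,5,6,2) (1,3,5,4,6,2) (1,3,6,4,5,2) (1,4,5,3,6,2) (1,4,6,3,5,2) (2,3,4,5,6,1) (2,3,5,4,6,1) (2,3,6,4,5,1) (2,4,5,3,6,1) (2,4,6,3,5,1) (3,2,4,5,6,1) (3,2,5,4,6,1) (3,2,6,4,5,1) (3,4,5,2,6,1) (3,4,6,2,5,1) (4,2,3,5,6,1) (4,2,5,3,6,1) (4,2,6,3,5,1) (4,3,5,2,6,1) (4,3,6,2,5,1) (5,2,3,4,6,1) (5,2,4,3,6,1) (5,2,6,3,4,1) (5,3,4,2,6,1) (5,3,6,2,4,1) (6,2,3,4,5,1) (6,2,4,3,5,1) (6,2,5,3,4,1) (6,3,4,2,5,1) (6,3,5,2,4,1) — 30.
Summing: 4 + 15 + 30 = 49.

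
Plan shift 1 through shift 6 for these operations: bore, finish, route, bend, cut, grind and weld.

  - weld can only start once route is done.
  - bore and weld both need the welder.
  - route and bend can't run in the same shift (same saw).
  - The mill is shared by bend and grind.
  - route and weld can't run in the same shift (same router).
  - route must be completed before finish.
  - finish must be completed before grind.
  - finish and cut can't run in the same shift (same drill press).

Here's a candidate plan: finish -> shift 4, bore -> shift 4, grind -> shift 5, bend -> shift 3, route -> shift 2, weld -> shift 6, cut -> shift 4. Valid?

bore and weld both need the welder — holds.
finish and cut can't run in the same shift (same drill press) — violated.
route and weld can't run in the same shift (same router) — holds.
route and bend can't run in the same shift (same saw) — holds.
weld can only start once route is done — holds.
The mill is shared by bend and grind — holds.
finish must be completed before grind — holds.
route must be completed before finish — holds.

No. finish and cut can't run in the same shift (same drill press) is not satisfied.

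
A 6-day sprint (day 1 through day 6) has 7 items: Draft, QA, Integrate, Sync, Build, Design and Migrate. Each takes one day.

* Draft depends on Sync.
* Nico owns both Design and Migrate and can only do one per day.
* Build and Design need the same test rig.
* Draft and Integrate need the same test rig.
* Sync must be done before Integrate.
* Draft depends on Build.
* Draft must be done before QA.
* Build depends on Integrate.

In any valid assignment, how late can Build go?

day 4

Precedence pushes Build to at least day 3; downstream work caps Build at day 4.
Build at day 4 is achievable: Integrate=day 2, Migrate=day 2, Draft=day 5, Design=day 1, Build=day 4, Sync=day 1, QA=day 6.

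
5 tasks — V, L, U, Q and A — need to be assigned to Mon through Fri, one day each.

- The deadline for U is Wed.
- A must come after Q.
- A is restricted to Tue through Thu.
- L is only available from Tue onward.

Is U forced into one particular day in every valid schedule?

U can be Mon (e.g. V -> Mon; A -> Tue; Q -> Mon; L -> Tue; U -> Mon) or Tue (e.g. L in Tue; V in Mon; Q in Mon; U in Tue; A in Tue).

No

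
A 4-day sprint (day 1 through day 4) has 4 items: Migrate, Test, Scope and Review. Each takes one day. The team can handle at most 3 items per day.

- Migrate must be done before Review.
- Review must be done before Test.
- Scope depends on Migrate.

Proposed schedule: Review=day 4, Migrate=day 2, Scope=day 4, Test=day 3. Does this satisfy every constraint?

Invalid. Review must be done before Test.

The team can handle at most 3 items per day — holds.
Scope depends on Migrate — holds.
Migrate must be done before Review — holds.
Review must be done before Test — violated.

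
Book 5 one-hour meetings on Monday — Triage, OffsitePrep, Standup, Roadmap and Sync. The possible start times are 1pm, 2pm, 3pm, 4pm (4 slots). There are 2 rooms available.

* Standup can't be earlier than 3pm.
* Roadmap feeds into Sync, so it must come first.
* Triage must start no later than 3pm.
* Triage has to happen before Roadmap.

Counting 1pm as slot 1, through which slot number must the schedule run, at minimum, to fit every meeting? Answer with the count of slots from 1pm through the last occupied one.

The precedence chain requires at least 3 distinct slots.
With at most 2 per slot and 5 meetings, at least 3 slots are needed.
3 works (last occupied slot: 3pm): for example OffsitePrep -> 1pm; Triage -> 1pm; Standup -> 3pm; Roadmap -> 2pm; Sync -> 3pm.

3 slots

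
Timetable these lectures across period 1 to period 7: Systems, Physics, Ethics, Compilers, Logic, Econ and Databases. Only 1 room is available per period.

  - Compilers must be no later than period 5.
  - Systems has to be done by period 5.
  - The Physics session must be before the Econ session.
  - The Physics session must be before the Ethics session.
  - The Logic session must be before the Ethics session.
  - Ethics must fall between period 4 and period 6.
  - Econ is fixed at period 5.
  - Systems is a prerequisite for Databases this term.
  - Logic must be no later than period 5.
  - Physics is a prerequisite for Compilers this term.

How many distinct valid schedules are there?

12

Splitting on Systems: it can be period 1 (3), period 2 (3), period 3 (3), period 4 (3). Listing each branch's schedules as (Physics, Ethics, Compilers, Logic, Econ, Databases) by period number:
Systems=period 1: (2,6,3,4,5,7) (2,6,4,3,5,7) (3,6,4,2,5,7) — 3.
Systems=period 2: (1,6,3,4,5,7) (1,6,4,3,5,7) (3,6,4,1,5,7) — 3.
Systems=period 3: (1,6,2,4,5,7) (1,6,4,2,5,7) (2,6,4,1,5,7) — 3.
Systems=period 4: (1,6,2,3,5,7) (1,6,3,2,5,7) (2,6,3,1,5,7) — 3.
Summing: 3 + 3 + 3 + 3 = 12.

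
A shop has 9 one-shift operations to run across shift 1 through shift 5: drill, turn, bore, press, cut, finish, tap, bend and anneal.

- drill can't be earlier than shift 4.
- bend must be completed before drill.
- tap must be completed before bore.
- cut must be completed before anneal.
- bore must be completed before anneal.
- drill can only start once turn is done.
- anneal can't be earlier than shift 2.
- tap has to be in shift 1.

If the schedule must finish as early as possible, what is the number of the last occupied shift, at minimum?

The precedence chain requires at least 3 distinct shifts.
drill can't be placed before shift 4, so the schedule must run through at least shift 4.
4 works (last occupied shift: shift 4): for example turn=shift 1; finish=shift 1; press=shift 1; tap=shift 1; bend=shift 1; drill=shift 4; anneal=shift 3; cut=shift 1; bore=shift 2.

4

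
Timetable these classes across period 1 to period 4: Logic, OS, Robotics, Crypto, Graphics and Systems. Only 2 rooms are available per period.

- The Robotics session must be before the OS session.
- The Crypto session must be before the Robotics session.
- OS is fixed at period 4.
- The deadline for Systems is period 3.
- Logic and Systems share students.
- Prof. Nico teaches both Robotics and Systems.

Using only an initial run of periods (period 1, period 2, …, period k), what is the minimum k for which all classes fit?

4 periods

The precedence chain requires at least 3 distinct periods.
With at most 2 per period and 6 classes, at least 3 periods are needed.
OS can't be placed before period 4, so the schedule must run through at least period 4.
4 works (last occupied period: period 4): for example Graphics -> period 3; Crypto -> period 1; Logic -> period 2; Robotics -> period 2; OS -> period 4; Systems -> period 1.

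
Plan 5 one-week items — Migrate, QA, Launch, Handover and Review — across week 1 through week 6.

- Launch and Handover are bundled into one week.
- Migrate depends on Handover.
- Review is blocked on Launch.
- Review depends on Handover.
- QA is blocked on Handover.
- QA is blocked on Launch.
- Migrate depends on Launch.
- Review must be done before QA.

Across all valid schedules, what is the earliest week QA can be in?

week 3

Precedence pushes QA to at least week 3.
QA at week 3 is achievable: Launch in week 1, Review in week 2, Handover in week 1, Migrate in week 2, QA in week 3.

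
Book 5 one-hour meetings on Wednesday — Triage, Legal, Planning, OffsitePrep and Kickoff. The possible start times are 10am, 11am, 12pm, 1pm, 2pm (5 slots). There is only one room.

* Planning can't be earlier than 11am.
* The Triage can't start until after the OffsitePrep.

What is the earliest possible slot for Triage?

11am

Precedence pushes Triage to at least 11am.
Triage at 11am is achievable: Planning -> 12pm, Triage -> 11am, Legal -> 1pm, OffsitePrep -> 10am, Kickoff -> 2pm.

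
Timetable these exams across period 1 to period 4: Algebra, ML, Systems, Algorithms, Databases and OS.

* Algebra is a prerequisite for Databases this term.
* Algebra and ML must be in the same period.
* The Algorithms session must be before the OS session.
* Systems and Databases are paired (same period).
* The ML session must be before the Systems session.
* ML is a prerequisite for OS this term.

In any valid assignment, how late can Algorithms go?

period 3

Downstream work caps Algorithms at period 3.
Algorithms at period 3 is achievable: ML=period 1, Systems=period 2, Algebra=period 1, Algorithms=period 3, Databases=period 2, OS=period 4.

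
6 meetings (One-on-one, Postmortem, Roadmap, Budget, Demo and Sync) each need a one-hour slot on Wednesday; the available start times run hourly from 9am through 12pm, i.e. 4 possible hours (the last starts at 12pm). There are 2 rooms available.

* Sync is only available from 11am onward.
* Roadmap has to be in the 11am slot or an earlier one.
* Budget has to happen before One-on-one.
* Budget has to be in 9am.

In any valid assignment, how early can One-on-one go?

10am

Precedence pushes One-on-one to at least 10am.
One-on-one at 10am is achievable: One-on-one -> 10am, Budget -> 9am, Roadmap -> 9am, Demo -> 11am, Sync -> 11am, Postmortem -> 10am.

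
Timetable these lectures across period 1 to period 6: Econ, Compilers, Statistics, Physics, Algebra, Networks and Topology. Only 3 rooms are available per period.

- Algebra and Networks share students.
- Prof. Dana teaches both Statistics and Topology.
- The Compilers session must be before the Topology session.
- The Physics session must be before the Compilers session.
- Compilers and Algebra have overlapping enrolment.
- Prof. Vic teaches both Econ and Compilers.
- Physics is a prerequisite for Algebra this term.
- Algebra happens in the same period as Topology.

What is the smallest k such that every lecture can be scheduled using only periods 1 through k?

The precedence chain requires at least 3 distinct periods.
With at most 3 per period and 7 lectures, at least 3 periods are needed.
3 works (last occupied period: period 3): for example Topology=period 3; Algebra=period 3; Physics=period 1; Statistics=period 1; Compilers=period 2; Econ=period 1; Networks=period 2.

3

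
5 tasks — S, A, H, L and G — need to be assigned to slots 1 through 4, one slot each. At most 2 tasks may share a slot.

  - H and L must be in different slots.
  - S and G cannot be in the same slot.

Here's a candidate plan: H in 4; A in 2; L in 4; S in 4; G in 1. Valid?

At most 2 tasks may share a slot — violated.
S and G cannot be in the same slot — holds.
H and L must be in different slots — violated.

No — it violates: At most 2 tasks may share a slot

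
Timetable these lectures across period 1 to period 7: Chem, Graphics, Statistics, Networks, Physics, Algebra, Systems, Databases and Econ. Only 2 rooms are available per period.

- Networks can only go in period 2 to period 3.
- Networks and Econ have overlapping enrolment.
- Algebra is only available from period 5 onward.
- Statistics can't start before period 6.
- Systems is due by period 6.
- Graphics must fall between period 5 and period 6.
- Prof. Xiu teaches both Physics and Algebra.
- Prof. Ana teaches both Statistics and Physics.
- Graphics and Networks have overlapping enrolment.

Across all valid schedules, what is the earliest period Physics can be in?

period 1

Physics at period 1 is achievable: Chem=period 2; Algebra=period 5; Graphics=period 5; Physics=period 1; Statistics=period 6; Networks=period 2; Econ=period 3; Systems=period 1; Databases=period 3.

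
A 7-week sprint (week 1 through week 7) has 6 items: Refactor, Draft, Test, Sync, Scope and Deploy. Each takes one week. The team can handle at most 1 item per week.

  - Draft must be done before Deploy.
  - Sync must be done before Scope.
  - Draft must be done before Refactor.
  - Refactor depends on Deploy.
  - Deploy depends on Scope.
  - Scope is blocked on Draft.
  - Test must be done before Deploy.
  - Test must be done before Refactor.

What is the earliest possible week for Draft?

week 1

Downstream work caps Draft at week 4.
Draft at week 1 is achievable: Scope -> week 3; Test -> week 4; Refactor -> week 6; Draft -> week 1; Sync -> week 2; Deploy -> week 5.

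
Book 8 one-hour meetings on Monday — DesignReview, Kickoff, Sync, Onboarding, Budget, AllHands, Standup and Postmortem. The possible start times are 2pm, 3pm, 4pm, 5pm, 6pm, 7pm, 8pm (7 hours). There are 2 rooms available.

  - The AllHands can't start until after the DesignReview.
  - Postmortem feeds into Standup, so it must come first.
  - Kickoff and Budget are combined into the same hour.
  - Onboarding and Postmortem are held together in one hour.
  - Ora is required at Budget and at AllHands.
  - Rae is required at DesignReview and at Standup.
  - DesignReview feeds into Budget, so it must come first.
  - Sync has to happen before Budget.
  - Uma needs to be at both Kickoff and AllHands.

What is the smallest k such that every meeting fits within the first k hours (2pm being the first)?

The precedence chain requires at least 2 distinct hours.
With at most 2 per hour and 8 meetings, at least 4 hours are needed.
4 works (last occupied hour: 5pm): for example Standup in 5pm, Sync in 2pm, Budget in 3pm, DesignReview in 2pm, AllHands in 5pm, Kickoff in 3pm, Onboarding in 4pm, Postmortem in 4pm.

4 hours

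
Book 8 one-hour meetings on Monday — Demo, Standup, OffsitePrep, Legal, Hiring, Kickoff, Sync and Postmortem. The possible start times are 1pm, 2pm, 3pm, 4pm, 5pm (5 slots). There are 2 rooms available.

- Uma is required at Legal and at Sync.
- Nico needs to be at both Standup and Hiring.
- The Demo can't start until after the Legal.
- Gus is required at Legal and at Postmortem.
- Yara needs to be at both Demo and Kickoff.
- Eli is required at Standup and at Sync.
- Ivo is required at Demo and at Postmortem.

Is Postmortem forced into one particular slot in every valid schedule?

Postmortem can be 1pm (e.g. Legal -> 2pm, Standup -> 1pm, Postmortem -> 1pm, Kickoff -> 4pm, Hiring -> 3pm, OffsitePrep -> 2pm, Sync -> 4pm, Demo -> 3pm) or 2pm (e.g. Postmortem -> 2pm, Standup -> 1pm, Kickoff -> 4pm, Demo -> 3pm, Sync -> 4pm, Hiring -> 3pm, OffsitePrep -> 2pm, Legal -> 1pm).

No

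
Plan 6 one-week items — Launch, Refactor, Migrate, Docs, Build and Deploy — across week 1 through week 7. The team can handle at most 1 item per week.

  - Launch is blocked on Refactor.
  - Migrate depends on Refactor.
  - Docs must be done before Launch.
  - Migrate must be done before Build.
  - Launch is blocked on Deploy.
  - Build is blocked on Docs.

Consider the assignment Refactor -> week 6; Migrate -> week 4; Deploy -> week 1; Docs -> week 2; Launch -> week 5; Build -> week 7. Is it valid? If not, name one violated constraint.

Launch is blocked on Deploy — holds.
Docs must be done before Launch — holds.
Migrate depends on Refactor — violated.
Build is blocked on Docs — holds.
Migrate must be done before Build — holds.
The team can handle at most 1 item per week — holds.
Launch is blocked on Refactor — violated.

No — it violates: Migrate depends on Refactor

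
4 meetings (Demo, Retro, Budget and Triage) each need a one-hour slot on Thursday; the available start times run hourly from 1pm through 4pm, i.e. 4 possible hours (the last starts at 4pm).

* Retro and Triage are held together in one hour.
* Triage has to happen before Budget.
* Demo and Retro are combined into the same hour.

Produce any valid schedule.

Triage=1pm, Demo=1pm, Retro=1pm, Budget=2pm

Checking: Triage(1pm) before Budget(2pm); Demo = Retro = 1pm; Retro = Triage = 1pm.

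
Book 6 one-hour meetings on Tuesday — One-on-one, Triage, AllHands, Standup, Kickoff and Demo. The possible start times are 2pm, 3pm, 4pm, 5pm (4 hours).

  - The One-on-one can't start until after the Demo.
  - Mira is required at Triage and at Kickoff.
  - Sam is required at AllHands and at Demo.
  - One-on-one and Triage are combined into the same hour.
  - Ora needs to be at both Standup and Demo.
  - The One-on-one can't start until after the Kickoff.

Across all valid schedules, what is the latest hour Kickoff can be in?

4pm

Downstream work caps Kickoff at 4pm.
Kickoff at 4pm is achievable: Demo=2pm, Kickoff=4pm, One-on-one=5pm, Standup=3pm, AllHands=3pm, Triage=5pm.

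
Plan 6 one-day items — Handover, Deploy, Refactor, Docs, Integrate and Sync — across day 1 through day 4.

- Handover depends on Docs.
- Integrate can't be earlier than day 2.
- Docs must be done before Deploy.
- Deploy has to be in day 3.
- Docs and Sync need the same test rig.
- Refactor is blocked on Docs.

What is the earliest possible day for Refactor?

Precedence pushes Refactor to at least day 2.
Refactor at day 2 is achievable: Sync=day 2, Deploy=day 3, Handover=day 2, Integrate=day 2, Refactor=day 2, Docs=day 1.

day 2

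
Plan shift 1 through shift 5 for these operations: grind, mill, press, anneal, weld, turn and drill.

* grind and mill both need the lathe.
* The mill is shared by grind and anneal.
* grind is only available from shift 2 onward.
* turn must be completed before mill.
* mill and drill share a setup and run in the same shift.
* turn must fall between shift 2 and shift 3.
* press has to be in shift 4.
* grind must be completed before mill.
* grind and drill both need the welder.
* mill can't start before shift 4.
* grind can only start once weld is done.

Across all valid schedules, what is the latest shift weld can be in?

shift 3

Downstream work caps weld at shift 3.
weld at shift 3 is achievable: turn -> shift 2, press -> shift 4, mill -> shift 5, drill -> shift 5, anneal -> shift 1, weld -> shift 3, grind -> shift 4.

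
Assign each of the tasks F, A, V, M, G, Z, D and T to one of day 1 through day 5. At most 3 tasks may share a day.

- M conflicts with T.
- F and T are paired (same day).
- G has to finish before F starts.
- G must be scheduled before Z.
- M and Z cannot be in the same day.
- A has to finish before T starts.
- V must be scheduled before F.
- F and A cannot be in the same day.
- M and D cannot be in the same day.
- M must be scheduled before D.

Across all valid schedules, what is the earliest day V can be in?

Downstream work caps V at day 4.
V at day 1 is achievable: Z=day 2, D=day 4, M=day 3, F=day 2, V=day 1, A=day 1, G=day 1, T=day 2.

day 1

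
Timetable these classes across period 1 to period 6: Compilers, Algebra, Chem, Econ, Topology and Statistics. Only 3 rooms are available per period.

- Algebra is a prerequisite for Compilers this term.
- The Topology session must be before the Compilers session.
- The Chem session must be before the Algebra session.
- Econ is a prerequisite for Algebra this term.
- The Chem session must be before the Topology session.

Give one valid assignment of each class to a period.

Compilers in period 3, Topology in period 2, Statistics in period 1, Algebra in period 2, Chem in period 1, Econ in period 1

Checking: Chem(period 1) before Algebra(period 2); Econ(period 1) before Algebra(period 2); Algebra(period 2) before Compilers(period 3); Chem(period 1) before Topology(period 2); Topology(period 2) before Compilers(period 3); max 3 per period (cap 3).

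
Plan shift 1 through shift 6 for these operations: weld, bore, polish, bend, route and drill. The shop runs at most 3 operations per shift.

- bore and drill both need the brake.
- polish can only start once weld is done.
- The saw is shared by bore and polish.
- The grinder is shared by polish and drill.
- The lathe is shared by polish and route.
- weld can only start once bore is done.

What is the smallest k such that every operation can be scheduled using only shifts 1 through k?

The precedence chain requires at least 3 distinct shifts.
With at most 3 per shift and 6 operations, at least 2 shifts are needed.
3 works (last occupied shift: shift 3): for example bend in shift 1, route in shift 1, drill in shift 2, weld in shift 2, bore in shift 1, polish in shift 3.

3 shifts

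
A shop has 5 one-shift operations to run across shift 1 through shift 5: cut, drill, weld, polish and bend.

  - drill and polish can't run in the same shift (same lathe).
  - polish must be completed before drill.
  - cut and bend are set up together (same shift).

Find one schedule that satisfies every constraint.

cut=shift 1; drill=shift 2; polish=shift 1; weld=shift 1; bend=shift 1

Checking: polish(shift 1) before drill(shift 2); drill(shift 2) != polish(shift 1); cut = bend = shift 1.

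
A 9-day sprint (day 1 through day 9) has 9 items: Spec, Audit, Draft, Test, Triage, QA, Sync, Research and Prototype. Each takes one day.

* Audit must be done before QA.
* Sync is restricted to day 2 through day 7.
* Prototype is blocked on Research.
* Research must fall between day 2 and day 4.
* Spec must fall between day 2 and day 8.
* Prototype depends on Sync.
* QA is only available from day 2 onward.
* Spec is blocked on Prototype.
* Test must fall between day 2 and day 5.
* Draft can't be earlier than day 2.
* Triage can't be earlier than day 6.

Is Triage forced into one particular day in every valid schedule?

Triage can be day 6 (e.g. Sync -> day 2; Research -> day 2; Spec -> day 4; Test -> day 2; Audit -> day 1; QA -> day 2; Triage -> day 6; Prototype -> day 3; Draft -> day 2) or day 7 (e.g. Triage in day 7, Sync in day 2, Prototype in day 3, Draft in day 2, QA in day 2, Research in day 2, Audit in day 1, Test in day 2, Spec in day 4).

No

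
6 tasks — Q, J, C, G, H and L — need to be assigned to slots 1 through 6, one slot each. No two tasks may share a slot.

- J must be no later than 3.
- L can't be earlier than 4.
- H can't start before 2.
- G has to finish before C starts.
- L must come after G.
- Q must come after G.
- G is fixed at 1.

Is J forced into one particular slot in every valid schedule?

J can be 2 (e.g. J -> 2; Q -> 5; L -> 4; G -> 1; C -> 6; H -> 3) or 3 (e.g. J -> 3, L -> 4, C -> 6, H -> 2, G -> 1, Q -> 5).

No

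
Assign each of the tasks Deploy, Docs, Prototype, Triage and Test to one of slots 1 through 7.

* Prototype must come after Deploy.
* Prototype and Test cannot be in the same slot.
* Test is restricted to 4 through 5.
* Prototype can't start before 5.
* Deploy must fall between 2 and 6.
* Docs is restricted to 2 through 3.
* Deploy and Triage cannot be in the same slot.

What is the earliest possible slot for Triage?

Triage at 1 is achievable: Deploy -> 2, Docs -> 2, Triage -> 1, Test -> 4, Prototype -> 5.

1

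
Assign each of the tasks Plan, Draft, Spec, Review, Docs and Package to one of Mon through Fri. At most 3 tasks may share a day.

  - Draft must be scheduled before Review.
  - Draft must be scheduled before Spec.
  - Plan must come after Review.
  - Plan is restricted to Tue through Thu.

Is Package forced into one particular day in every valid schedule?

Package can be Mon (e.g. Package=Mon, Spec=Tue, Draft=Mon, Plan=Wed, Docs=Mon, Review=Tue) or Tue (e.g. Spec -> Tue, Docs -> Mon, Plan -> Wed, Package -> Tue, Draft -> Mon, Review -> Tue).

No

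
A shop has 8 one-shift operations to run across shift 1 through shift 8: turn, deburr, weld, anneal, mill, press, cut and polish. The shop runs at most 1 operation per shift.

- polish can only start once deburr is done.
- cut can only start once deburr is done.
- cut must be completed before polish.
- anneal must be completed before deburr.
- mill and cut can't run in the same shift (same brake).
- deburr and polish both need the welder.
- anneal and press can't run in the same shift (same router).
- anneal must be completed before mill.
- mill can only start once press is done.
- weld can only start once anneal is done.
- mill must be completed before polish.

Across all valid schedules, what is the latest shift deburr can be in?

shift 6

Precedence pushes deburr to at least shift 2; downstream work caps deburr at shift 6.
deburr at shift 6 is achievable: cut in shift 7, turn in shift 5, mill in shift 3, weld in shift 4, press in shift 2, anneal in shift 1, deburr in shift 6, polish in shift 8.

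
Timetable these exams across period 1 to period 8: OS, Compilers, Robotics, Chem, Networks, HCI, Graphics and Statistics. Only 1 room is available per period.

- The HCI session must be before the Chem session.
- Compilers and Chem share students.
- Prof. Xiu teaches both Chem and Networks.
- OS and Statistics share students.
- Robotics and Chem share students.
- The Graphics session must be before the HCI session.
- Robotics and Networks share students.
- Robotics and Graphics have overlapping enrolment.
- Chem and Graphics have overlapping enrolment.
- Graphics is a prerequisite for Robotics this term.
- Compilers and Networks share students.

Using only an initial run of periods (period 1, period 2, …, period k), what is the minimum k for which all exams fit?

8 periods

The precedence chain requires at least 3 distinct periods.
With at most 1 per period and 8 exams, at least 8 periods are needed.
8 works (last occupied period: period 8): for example Statistics=period 8, Chem=period 4, Networks=period 7, HCI=period 2, Graphics=period 1, Robotics=period 3, Compilers=period 6, OS=period 5.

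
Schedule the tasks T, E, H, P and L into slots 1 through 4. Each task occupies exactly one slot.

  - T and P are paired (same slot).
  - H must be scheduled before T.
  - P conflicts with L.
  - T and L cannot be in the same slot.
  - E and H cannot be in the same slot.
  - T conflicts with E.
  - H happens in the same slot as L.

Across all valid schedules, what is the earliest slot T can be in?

2

Precedence pushes T to at least 2.
T at 2 is achievable: H in 1, E in 3, L in 1, T in 2, P in 2.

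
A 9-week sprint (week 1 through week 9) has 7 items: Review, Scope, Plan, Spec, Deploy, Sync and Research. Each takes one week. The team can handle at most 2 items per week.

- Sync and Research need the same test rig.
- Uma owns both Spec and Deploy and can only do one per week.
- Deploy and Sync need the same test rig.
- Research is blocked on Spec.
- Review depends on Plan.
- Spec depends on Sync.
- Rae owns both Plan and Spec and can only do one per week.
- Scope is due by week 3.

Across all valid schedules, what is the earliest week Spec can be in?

week 2

Precedence pushes Spec to at least week 2; downstream work caps Spec at week 8.
Spec at week 2 is achievable: Plan in week 3; Sync in week 1; Deploy in week 4; Spec in week 2; Research in week 3; Scope in week 1; Review in week 4.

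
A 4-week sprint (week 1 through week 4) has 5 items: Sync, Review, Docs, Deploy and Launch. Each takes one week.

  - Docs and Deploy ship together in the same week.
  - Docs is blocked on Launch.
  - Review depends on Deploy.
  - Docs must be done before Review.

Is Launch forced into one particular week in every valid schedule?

No

Launch can be week 1 (e.g. Sync -> week 1, Docs -> week 2, Launch -> week 1, Review -> week 3, Deploy -> week 2) or week 2 (e.g. Deploy in week 3, Sync in week 1, Review in week 4, Launch in week 2, Docs in week 3).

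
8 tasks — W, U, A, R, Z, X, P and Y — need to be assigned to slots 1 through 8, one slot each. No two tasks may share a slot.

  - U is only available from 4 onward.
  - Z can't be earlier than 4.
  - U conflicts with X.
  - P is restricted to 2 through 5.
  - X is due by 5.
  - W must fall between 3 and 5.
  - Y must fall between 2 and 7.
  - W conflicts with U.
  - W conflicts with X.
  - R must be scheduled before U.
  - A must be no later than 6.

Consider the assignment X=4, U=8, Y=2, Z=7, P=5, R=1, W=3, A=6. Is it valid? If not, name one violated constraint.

Yes, all constraints hold

Z can't be earlier than 4 — holds.
A must be no later than 6 — holds.
No two tasks may share a slot — holds.
W conflicts with U — holds.
U is only available from 4 onward — holds.
X is due by 5 — holds.
W must fall between 3 and 5 — holds.
P is restricted to 2 through 5 — holds.
R must be scheduled before U — holds.
U conflicts with X — holds.
Y must fall between 2 and 7 — holds.
W conflicts with X — holds.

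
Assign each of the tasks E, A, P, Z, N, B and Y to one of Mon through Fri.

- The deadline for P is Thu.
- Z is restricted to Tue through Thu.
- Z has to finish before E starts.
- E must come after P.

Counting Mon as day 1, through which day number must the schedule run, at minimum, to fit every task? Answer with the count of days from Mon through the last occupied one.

The precedence chain requires at least 2 distinct days.
Propagating the time windows through the other constraints, E can't land before Wed — that is day 3 counting from Mon — so the schedule must run through at least 3 days.
3 works (last occupied day: Wed): for example Y in Mon, E in Wed, N in Mon, P in Mon, A in Mon, Z in Tue, B in Mon.

3 days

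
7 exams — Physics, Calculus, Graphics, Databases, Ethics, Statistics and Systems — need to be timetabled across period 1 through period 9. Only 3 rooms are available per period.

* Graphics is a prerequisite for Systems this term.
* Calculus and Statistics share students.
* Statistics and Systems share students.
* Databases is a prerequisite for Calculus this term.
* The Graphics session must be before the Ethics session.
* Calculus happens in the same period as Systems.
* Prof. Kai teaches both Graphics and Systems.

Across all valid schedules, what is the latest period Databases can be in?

Downstream work caps Databases at period 8.
Databases at period 8 is achievable: Ethics in period 2; Physics in period 1; Calculus in period 9; Statistics in period 1; Systems in period 9; Databases in period 8; Graphics in period 1.

period 8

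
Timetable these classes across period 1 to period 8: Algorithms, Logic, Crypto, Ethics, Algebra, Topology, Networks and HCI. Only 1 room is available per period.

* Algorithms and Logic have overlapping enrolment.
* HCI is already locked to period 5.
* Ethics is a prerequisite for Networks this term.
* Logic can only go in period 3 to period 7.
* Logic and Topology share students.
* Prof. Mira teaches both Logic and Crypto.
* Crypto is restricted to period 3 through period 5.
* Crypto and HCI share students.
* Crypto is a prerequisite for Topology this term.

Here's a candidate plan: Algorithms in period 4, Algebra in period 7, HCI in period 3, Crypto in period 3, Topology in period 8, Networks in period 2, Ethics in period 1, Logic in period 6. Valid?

Logic can only go in period 3 to period 7 — holds.
Crypto is restricted to period 3 through period 5 — holds.
Prof. Mira teaches both Logic and Crypto — holds.
Logic and Topology share students — holds.
Algorithms and Logic have overlapping enrolment — holds.
Crypto and HCI share students — violated.
Ethics is a prerequisite for Networks this term — holds.
Crypto is a prerequisite for Topology this term — holds.
HCI is already locked to period 5 — violated.
Only 1 room is available per period — violated.

No. Crypto and HCI share students is not satisfied.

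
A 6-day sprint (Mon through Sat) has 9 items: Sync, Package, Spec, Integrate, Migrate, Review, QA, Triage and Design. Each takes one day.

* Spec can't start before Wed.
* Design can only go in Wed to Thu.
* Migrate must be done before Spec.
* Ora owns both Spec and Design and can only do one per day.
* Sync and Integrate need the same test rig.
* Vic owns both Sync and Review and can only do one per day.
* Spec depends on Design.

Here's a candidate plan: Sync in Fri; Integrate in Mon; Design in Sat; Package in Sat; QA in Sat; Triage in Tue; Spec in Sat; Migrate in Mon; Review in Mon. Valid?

Design can only go in Wed to Thu — violated.
Migrate must be done before Spec — holds.
Sync and Integrate need the same test rig — holds.
Ora owns both Spec and Design and can only do one per day — violated.
Spec depends on Design — violated.
Spec can't start before Wed — holds.
Vic owns both Sync and Review and can only do one per day — holds.

No. Ora owns both Spec and Design and can only do one per day is not satisfied.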